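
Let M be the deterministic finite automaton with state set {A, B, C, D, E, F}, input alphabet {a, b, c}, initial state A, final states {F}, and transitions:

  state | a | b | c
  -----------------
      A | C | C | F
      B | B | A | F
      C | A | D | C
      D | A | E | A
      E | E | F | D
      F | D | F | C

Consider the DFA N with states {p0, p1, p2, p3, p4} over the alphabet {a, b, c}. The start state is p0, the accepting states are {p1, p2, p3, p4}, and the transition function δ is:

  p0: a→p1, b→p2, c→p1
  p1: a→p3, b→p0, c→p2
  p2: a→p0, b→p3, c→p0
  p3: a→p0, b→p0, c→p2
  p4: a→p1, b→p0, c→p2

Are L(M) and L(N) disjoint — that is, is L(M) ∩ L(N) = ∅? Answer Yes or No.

The string c is accepted by both M and N.
Hence L(M) ∩ L(N) ≠ ∅.

No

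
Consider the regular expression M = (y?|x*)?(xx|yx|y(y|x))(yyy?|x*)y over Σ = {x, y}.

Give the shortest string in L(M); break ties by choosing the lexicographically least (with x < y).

By inspection of the expression, no string of length less than 3 matches, and xxy is the lexicographically first match of length 3.

xxy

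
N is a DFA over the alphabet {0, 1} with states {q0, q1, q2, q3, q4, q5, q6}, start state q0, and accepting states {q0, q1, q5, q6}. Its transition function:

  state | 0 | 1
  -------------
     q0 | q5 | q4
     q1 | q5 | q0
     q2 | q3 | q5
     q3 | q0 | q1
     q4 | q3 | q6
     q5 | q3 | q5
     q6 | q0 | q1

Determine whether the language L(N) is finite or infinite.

State q0 is reachable from the start and can reach an accepting state, and it lies on the cycle q0 → q4 → q3 → q0.
Traversing that cycle any number of times yields accepted strings of unbounded length, so the language is infinite.

infinite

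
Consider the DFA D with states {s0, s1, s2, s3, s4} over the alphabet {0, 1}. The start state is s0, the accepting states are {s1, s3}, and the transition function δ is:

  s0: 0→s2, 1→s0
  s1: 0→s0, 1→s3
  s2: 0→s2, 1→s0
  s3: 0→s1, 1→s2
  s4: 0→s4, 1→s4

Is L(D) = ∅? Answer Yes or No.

Yes

The states reachable from the start state are {s0, s2}.
None of the accepting states {s1, s3} is reachable, so no string is accepted and L(D) = ∅.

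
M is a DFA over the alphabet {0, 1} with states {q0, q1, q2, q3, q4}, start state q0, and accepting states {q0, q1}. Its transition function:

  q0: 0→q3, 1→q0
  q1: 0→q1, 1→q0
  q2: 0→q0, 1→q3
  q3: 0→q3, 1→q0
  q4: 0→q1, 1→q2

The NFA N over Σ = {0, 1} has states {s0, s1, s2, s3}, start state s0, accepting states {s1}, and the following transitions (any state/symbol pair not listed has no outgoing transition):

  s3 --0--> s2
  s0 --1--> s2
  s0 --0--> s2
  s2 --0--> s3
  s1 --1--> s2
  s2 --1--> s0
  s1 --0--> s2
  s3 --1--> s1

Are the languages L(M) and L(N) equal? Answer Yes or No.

No

The empty string ε is accepted by M but rejected by N.
So L(M) ≠ L(N).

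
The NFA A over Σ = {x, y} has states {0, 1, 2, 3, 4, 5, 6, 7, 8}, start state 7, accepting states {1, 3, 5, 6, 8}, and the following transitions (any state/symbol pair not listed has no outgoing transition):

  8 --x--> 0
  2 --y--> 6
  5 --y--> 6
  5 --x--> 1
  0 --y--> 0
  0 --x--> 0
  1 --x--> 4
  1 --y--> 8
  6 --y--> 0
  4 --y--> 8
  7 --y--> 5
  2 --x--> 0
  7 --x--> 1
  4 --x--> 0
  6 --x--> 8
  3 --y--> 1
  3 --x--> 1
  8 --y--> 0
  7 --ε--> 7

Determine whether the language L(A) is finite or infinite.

The useful states (reachable from 7 and able to reach an accepting state) are {1, 4, 5, 6, 7, 8}.
Restricted to these states the transition graph has no cycle, so every accepting path has bounded length and L is finite.

finite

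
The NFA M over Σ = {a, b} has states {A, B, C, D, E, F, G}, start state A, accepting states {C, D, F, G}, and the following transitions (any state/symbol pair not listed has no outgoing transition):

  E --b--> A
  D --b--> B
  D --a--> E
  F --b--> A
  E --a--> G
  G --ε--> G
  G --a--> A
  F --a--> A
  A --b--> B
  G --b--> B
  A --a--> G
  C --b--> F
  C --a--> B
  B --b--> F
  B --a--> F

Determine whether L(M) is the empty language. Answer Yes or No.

No

The string a is accepted: the run A → G ends in the accepting state G.
Since at least one string is accepted, L(M) is not empty.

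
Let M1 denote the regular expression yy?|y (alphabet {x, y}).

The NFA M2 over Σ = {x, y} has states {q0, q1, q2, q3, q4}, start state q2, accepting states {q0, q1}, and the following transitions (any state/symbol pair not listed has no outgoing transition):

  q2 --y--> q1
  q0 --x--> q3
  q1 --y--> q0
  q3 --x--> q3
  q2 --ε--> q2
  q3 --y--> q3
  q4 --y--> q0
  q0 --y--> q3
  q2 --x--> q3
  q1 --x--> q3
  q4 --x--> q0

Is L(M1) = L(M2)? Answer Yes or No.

Yes

Converting the expression M1 to a DFA (subset construction, then merging equivalent states) gives the minimal DFA with states {r0, r1, r2, r3}, start state r0, accepting states {r2, r3} and transitions r0: x→r1, y→r2; r1: x→r1, y→r1; r2: x→r1, y→r3; r3: x→r1, y→r1.
Exploring the product automaton M1 × M2 from the start pair (r0, q2), following both machines on each input symbol, reaches 4 state pairs: (r0, q2), (r1, q3), (r2, q1), (r3, q0).
M1 accepts in {r2, r3} and M2 accepts in {q0, q1}. In every reachable pair the two components are either both accepting — (r2, q1), (r3, q0) — or both non-accepting, so no string is accepted by exactly one of the machines: L(M1) \ L(M2) and L(M2) \ L(M1) are both empty.
Hence every string is accepted by M1 iff it is accepted by M2, and the two languages coincide.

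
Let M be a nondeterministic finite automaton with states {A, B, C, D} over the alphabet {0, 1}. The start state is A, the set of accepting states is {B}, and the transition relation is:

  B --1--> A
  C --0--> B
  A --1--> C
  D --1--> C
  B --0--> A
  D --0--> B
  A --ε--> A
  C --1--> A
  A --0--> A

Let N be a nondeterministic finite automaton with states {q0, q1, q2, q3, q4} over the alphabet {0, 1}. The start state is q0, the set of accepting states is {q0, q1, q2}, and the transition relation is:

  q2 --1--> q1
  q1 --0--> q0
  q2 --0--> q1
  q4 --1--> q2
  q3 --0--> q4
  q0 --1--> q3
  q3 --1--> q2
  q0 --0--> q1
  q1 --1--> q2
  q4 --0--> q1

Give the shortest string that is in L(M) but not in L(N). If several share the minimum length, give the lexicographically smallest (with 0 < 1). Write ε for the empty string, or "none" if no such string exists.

10

The string 10 is accepted by M but not by N.
No shorter string lies in the difference, and 10 is the lexicographically first length-2 string in L(M) \ L(N).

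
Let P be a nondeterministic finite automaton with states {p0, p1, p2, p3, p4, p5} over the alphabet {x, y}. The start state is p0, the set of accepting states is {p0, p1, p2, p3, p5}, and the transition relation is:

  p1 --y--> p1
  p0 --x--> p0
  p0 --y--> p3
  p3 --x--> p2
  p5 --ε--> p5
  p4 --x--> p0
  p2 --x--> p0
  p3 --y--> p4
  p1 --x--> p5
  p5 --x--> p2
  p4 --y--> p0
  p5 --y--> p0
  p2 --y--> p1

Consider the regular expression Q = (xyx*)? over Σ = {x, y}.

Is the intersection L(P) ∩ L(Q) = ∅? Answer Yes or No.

The empty string ε is accepted by both P and Q.
Hence L(P) ∩ L(Q) ≠ ∅.

No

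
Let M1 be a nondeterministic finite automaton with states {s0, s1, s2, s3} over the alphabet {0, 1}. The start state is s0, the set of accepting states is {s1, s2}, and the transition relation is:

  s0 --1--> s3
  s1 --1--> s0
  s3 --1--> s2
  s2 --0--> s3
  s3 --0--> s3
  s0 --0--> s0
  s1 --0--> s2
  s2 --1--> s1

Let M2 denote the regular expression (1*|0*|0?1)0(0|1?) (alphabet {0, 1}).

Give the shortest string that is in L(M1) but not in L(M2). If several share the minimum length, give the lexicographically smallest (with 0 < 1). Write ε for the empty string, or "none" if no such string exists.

The string 11 is accepted by M1 but not by M2.
No shorter string lies in the difference, and 11 is the lexicographically first length-2 string in L(M1) \ L(M2).

11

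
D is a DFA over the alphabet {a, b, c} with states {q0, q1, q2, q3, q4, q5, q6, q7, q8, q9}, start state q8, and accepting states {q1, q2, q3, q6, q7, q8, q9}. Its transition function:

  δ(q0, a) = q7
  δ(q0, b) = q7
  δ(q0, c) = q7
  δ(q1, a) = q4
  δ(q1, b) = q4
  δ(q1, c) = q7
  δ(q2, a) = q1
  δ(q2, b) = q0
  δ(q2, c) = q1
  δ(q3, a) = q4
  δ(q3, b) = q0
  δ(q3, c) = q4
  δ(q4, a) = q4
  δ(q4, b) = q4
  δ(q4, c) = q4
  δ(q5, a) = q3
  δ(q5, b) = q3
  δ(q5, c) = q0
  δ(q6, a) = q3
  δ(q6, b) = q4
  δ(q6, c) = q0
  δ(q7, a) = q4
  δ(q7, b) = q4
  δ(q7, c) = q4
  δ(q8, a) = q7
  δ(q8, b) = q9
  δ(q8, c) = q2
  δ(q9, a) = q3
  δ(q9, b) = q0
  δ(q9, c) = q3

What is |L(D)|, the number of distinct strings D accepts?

The useful subgraph on states {q0, q1, q2, q3, q7, q8, q9} is acyclic, so L(D) is finite; the longest accepting path visits 5 useful states, giving maximum string length 4.
Counting accepting paths from q8 by length: 1 of length 0, 3 of length 1, 4 of length 2, 8 of length 3, 6 of length 4. Total 22.

22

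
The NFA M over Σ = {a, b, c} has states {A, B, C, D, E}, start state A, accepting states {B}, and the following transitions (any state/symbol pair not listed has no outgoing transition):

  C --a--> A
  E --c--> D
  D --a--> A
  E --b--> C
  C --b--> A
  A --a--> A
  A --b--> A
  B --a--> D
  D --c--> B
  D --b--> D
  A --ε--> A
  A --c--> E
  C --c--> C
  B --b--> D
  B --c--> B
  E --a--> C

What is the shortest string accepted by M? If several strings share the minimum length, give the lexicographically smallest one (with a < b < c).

ccc

A breadth-first search from A reaches an accepting state first via the path A → E → D → B on input ccc.
No string of length < 3 is accepted (BFS exhausts all shorter strings without reaching an accepting state), and ccc is the lexicographically least accepting string of length 3.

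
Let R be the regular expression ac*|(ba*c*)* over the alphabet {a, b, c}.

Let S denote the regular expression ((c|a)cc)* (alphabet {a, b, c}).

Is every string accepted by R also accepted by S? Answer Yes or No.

No

The string a is in L(R) but not in L(S).
So L(R) ⊄ L(S).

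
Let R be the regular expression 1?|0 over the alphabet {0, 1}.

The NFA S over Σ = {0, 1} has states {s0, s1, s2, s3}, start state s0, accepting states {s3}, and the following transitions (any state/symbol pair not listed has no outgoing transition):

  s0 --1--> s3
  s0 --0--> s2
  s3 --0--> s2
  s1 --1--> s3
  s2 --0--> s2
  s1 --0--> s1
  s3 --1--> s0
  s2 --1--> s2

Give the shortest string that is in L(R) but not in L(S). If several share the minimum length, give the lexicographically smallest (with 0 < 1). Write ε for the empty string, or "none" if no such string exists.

ε

The empty string ε is accepted by R but not by S.
Since ε is the unique shortest string, it is the required witness.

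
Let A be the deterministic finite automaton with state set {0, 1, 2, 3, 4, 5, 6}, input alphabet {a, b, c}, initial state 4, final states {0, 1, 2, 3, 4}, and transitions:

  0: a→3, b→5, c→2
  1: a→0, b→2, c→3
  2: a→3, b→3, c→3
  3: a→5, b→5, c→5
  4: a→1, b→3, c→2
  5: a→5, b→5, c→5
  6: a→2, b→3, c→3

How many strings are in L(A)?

The useful subgraph on states {0, 1, 2, 3, 4} is acyclic, so L(A) is finite; the longest accepting path visits 5 useful states, giving maximum string length 4.
Counting accepting paths from 4 by length: 1 of length 0, 3 of length 1, 6 of length 2, 5 of length 3, 3 of length 4. Total 18.

18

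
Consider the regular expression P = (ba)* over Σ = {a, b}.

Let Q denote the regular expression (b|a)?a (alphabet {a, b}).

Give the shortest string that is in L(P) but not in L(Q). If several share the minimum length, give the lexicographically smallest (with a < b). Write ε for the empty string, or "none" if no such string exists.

ε

The empty string ε is accepted by P but not by Q.
Since ε is the unique shortest string, it is the required witness.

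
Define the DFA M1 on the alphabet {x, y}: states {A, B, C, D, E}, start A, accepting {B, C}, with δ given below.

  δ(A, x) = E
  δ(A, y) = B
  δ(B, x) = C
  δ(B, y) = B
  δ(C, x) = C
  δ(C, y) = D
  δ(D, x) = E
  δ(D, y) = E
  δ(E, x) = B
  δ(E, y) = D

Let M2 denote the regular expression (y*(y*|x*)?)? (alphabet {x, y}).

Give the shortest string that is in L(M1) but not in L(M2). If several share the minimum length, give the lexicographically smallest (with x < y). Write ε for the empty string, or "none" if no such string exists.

The string xxy is accepted by M1 but not by M2.
No shorter string lies in the difference, and xxy is the lexicographically first length-3 string in L(M1) \ L(M2).

xxy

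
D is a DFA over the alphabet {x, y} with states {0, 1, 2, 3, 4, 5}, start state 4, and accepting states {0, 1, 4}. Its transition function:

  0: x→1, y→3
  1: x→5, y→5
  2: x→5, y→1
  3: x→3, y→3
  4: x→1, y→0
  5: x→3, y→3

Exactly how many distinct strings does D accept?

4

The useful subgraph on states {0, 1, 4} is acyclic, so L(D) is finite; the longest accepting path visits 3 useful states, giving maximum string length 2.
Counting accepting paths from 4 by length: 1 of length 0, 2 of length 1, 1 of length 2. Total 4.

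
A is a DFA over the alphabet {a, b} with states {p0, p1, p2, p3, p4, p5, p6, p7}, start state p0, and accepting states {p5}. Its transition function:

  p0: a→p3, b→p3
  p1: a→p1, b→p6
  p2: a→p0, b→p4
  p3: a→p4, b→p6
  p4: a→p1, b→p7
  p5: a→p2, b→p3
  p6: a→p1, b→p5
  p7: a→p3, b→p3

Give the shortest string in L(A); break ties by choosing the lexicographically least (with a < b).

abb

A breadth-first search from p0 reaches an accepting state first via the path p0 → p3 → p6 → p5 on input abb.
No string of length < 3 is accepted (BFS exhausts all shorter strings without reaching an accepting state), and abb is the lexicographically least accepting string of length 3.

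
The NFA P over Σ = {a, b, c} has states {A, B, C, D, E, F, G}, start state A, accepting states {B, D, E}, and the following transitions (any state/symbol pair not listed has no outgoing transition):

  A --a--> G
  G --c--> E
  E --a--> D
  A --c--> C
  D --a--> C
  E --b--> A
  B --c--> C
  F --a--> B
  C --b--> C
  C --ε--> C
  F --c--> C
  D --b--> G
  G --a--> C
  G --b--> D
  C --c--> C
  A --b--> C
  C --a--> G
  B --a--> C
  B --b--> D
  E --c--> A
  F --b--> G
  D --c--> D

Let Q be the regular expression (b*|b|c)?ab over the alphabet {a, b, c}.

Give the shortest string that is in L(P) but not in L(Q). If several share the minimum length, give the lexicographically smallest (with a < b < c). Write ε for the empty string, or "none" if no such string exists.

The string ac is accepted by P but not by Q.
No shorter string lies in the difference, and ac is the lexicographically first length-2 string in L(P) \ L(Q).

ac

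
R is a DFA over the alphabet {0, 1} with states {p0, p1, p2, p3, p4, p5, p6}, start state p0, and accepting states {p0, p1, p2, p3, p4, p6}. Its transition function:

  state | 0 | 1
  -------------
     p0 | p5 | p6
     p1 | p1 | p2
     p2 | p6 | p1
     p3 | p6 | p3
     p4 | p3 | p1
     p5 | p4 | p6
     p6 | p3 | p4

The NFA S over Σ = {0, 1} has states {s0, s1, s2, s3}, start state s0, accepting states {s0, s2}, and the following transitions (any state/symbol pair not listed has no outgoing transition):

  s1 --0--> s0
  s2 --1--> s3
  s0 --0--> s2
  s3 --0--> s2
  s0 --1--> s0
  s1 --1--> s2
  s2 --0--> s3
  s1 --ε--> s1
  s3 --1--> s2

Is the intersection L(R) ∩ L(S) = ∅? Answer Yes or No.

The empty string ε is accepted by both R and S.
Hence L(R) ∩ L(S) ≠ ∅.

No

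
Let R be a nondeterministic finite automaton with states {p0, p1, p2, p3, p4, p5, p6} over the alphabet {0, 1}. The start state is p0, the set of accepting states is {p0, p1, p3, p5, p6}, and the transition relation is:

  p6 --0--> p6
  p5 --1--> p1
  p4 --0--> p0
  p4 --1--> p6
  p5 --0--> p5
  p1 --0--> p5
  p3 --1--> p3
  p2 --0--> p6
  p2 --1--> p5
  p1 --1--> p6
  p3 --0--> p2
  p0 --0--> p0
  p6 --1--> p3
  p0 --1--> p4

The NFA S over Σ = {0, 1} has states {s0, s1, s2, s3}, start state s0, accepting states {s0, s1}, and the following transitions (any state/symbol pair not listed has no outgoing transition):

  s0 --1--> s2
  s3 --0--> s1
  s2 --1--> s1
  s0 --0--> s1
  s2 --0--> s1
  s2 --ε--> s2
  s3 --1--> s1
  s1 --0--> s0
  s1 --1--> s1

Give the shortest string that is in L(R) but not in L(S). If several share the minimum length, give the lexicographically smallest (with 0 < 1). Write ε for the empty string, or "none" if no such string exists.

The string 1101 is accepted by R but not by S.
No shorter string lies in the difference, and 1101 is the lexicographically first length-4 string in L(R) \ L(S).

1101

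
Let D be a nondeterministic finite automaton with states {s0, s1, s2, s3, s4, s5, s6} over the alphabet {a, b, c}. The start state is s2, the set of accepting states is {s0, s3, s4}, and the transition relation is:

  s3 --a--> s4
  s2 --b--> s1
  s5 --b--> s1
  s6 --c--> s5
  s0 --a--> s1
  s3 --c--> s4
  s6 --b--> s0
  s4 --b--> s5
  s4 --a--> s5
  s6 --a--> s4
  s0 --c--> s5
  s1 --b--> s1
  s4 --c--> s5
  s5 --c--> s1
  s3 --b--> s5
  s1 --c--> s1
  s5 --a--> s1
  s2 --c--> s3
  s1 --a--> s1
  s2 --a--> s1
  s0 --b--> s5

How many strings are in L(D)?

The useful subgraph on states {s2, s3, s4} is acyclic, so L(D) is finite; the longest accepting path visits 3 useful states, giving maximum string length 2.
Counting accepting paths from s2 by length: 1 of length 1, 2 of length 2. Total 3.

3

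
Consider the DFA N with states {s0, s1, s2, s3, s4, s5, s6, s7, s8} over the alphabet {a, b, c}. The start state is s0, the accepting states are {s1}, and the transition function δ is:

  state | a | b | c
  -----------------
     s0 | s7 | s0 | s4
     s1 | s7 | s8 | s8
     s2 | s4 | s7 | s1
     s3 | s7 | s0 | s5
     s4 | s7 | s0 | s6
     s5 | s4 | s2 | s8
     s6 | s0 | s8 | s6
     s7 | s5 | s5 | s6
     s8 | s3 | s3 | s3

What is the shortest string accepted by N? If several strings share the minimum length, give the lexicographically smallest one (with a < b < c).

A breadth-first search from s0 reaches an accepting state first via the path s0 → s7 → s5 → s2 → s1 on input aabc.
No string of length < 4 is accepted (BFS exhausts all shorter strings without reaching an accepting state), and aabc is the lexicographically least accepting string of length 4.

aabc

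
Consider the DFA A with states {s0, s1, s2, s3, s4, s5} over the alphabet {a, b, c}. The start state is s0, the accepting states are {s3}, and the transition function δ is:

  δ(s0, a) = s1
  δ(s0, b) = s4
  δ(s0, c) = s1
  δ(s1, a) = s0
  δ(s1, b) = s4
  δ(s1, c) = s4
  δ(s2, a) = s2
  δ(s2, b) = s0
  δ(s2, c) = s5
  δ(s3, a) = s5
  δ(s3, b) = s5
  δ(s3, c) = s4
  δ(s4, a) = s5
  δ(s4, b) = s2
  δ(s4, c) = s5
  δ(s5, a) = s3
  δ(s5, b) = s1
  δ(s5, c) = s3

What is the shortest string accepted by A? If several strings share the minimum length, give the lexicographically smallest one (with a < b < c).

A breadth-first search from s0 reaches an accepting state first via the path s0 → s4 → s5 → s3 on input baa.
No string of length < 3 is accepted (BFS exhausts all shorter strings without reaching an accepting state), and baa is the lexicographically least accepting string of length 3.

baa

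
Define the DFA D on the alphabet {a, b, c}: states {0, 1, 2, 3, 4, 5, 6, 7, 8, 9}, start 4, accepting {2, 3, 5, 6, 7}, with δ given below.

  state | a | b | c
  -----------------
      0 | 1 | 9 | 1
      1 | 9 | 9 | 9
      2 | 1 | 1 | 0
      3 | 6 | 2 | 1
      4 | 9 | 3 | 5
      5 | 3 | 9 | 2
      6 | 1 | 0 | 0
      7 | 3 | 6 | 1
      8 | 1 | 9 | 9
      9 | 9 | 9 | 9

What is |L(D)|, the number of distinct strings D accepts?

8

The useful subgraph on states {2, 3, 4, 5, 6} is acyclic, so L(D) is finite; the longest accepting path visits 4 useful states, giving maximum string length 3.
Counting accepting paths from 4 by length: 2 of length 1, 4 of length 2, 2 of length 3. Total 8.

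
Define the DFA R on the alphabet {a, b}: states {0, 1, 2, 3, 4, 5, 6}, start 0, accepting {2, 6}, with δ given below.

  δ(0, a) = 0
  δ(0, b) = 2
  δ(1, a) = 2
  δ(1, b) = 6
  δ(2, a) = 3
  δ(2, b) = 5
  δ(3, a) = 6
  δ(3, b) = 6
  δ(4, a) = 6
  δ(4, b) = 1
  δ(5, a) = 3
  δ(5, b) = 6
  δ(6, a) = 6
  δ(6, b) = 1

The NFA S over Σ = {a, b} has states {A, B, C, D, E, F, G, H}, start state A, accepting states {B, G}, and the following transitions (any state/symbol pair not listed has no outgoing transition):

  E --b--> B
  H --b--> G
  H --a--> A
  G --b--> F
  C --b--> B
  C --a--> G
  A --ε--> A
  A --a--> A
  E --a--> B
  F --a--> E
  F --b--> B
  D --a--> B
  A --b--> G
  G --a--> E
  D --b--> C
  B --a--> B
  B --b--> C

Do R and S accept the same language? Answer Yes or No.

Yes

Exploring the product automaton R × S from the start pair (0, A), following both machines on each input symbol, reaches 6 state pairs: (0, A), (2, G), (3, E), (5, F), (6, B), (1, C).
R accepts in {2, 6} and S accepts in {B, G}. In every reachable pair the two components are either both accepting — (2, G), (6, B) — or both non-accepting, so no string is accepted by exactly one of the machines: L(R) \ L(S) and L(S) \ L(R) are both empty.
Hence every string is accepted by R iff it is accepted by S, and the two languages coincide.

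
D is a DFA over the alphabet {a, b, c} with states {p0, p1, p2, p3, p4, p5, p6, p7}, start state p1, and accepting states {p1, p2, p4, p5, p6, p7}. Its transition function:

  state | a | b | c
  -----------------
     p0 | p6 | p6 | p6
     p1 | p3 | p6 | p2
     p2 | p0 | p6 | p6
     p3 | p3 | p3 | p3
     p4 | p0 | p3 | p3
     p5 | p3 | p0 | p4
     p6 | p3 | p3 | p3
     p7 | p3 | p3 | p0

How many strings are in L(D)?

The useful subgraph on states {p0, p1, p2, p6} is acyclic, so L(D) is finite; the longest accepting path visits 4 useful states, giving maximum string length 3.
Counting accepting paths from p1 by length: 1 of length 0, 2 of length 1, 2 of length 2, 3 of length 3. Total 8.

8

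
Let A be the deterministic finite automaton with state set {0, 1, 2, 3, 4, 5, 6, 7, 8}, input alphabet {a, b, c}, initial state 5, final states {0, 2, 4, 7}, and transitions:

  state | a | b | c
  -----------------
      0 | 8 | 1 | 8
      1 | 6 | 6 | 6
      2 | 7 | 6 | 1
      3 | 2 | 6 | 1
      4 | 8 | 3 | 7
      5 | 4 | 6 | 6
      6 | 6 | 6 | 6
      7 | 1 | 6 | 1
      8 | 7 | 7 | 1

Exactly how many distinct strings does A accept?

6

The useful subgraph on states {2, 3, 4, 5, 7, 8} is acyclic, so L(A) is finite; the longest accepting path visits 5 useful states, giving maximum string length 4.
Counting accepting paths from 5 by length: 1 of length 1, 1 of length 2, 3 of length 3, 1 of length 4. Total 6.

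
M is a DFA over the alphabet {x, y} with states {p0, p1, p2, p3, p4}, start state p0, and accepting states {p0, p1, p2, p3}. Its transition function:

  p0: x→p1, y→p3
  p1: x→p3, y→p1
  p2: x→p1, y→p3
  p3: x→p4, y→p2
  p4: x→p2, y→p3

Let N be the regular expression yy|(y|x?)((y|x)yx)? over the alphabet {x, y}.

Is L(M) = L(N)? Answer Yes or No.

No

The string xx is accepted by M but rejected by N.
So L(M) ≠ L(N).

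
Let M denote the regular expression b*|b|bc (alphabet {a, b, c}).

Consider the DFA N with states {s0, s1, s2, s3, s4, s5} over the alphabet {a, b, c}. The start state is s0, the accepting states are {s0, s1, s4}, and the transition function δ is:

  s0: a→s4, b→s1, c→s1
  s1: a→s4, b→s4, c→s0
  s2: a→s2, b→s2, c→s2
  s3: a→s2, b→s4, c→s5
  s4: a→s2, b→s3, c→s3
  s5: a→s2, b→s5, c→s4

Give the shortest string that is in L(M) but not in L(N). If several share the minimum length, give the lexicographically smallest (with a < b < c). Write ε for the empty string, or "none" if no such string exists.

bbb

The string bbb is accepted by M but not by N.
No shorter string lies in the difference, and bbb is the lexicographically first length-3 string in L(M) \ L(N).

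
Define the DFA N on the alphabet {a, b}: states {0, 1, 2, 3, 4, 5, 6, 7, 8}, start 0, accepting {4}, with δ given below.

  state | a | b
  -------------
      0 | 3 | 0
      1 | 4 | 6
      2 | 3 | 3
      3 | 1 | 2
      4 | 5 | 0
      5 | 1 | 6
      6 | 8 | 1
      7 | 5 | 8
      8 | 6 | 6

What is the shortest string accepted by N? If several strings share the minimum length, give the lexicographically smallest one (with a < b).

aaa

A breadth-first search from 0 reaches an accepting state first via the path 0 → 3 → 1 → 4 on input aaa.
No string of length < 3 is accepted (BFS exhausts all shorter strings without reaching an accepting state), and aaa is the lexicographically least accepting string of length 3.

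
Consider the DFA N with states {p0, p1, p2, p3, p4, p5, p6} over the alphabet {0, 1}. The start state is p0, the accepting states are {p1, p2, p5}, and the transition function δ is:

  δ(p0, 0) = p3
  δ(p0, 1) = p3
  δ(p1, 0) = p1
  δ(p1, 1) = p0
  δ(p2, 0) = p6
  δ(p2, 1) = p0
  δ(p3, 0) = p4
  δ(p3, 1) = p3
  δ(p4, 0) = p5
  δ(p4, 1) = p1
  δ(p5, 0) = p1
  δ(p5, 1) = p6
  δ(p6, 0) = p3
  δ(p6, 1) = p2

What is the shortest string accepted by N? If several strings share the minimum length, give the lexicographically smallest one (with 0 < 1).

A breadth-first search from p0 reaches an accepting state first via the path p0 → p3 → p4 → p5 on input 000.
No string of length < 3 is accepted (BFS exhausts all shorter strings without reaching an accepting state), and 000 is the lexicographically least accepting string of length 3.

000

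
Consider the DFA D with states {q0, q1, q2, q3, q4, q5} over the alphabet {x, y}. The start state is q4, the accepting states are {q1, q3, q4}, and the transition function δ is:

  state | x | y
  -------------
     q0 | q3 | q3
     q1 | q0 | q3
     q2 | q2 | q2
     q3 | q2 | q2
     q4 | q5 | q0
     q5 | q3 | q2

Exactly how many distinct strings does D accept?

The useful subgraph on states {q0, q3, q4, q5} is acyclic, so L(D) is finite; the longest accepting path visits 3 useful states, giving maximum string length 2.
Counting accepting paths from q4 by length: 1 of length 0, 3 of length 2. Total 4.

4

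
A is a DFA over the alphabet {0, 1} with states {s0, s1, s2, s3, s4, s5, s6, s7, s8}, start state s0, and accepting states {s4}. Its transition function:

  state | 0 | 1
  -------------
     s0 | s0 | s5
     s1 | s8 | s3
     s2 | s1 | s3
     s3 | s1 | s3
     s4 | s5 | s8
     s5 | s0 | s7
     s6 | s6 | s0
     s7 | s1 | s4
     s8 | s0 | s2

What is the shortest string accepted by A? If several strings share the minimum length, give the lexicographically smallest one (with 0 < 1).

A breadth-first search from s0 reaches an accepting state first via the path s0 → s5 → s7 → s4 on input 111.
No string of length < 3 is accepted (BFS exhausts all shorter strings without reaching an accepting state), and 111 is the lexicographically least accepting string of length 3.

111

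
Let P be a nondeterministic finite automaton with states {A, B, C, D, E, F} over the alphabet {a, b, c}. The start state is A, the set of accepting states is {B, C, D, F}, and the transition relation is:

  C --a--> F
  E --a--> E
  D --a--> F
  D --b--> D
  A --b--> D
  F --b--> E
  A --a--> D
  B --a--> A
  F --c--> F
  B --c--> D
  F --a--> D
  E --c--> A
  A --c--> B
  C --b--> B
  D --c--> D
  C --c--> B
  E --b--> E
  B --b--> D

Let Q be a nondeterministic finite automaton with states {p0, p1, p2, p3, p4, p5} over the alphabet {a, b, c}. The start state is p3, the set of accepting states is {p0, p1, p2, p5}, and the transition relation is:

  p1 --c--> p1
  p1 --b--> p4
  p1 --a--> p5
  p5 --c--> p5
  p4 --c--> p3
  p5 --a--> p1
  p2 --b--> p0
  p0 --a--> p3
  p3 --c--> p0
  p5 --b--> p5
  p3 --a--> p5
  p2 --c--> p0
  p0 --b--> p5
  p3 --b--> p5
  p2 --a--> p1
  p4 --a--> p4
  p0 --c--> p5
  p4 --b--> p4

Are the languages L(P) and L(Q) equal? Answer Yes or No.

Yes

Exploring the product automaton P × Q from the start pair (A, p3), following both machines on each input symbol, reaches 5 state pairs: (A, p3), (D, p5), (B, p0), (F, p1), (E, p4).
P accepts in {B, C, D, F} and Q accepts in {p0, p1, p2, p5}. In every reachable pair the two components are either both accepting — (D, p5), (B, p0), (F, p1) — or both non-accepting, so no string is accepted by exactly one of the machines: L(P) \ L(Q) and L(Q) \ L(P) are both empty.
Hence every string is accepted by P iff it is accepted by Q, and the two languages coincide.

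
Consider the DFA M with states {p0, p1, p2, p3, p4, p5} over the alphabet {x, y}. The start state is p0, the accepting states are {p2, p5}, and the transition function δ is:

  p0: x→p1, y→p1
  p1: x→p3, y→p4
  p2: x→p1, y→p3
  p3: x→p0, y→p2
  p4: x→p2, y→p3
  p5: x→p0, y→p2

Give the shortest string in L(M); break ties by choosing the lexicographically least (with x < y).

A breadth-first search from p0 reaches an accepting state first via the path p0 → p1 → p3 → p2 on input xxy.
No string of length < 3 is accepted (BFS exhausts all shorter strings without reaching an accepting state), and xxy is the lexicographically least accepting string of length 3.

xxy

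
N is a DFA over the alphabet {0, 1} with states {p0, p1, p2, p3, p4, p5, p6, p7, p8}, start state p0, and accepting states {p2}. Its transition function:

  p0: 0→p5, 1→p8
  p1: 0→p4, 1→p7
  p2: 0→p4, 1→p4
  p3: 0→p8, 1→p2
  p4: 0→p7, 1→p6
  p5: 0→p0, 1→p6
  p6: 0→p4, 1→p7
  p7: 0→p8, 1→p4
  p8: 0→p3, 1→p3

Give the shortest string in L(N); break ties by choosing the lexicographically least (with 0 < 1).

A breadth-first search from p0 reaches an accepting state first via the path p0 → p8 → p3 → p2 on input 101.
No string of length < 3 is accepted (BFS exhausts all shorter strings without reaching an accepting state), and 101 is the lexicographically least accepting string of length 3.

101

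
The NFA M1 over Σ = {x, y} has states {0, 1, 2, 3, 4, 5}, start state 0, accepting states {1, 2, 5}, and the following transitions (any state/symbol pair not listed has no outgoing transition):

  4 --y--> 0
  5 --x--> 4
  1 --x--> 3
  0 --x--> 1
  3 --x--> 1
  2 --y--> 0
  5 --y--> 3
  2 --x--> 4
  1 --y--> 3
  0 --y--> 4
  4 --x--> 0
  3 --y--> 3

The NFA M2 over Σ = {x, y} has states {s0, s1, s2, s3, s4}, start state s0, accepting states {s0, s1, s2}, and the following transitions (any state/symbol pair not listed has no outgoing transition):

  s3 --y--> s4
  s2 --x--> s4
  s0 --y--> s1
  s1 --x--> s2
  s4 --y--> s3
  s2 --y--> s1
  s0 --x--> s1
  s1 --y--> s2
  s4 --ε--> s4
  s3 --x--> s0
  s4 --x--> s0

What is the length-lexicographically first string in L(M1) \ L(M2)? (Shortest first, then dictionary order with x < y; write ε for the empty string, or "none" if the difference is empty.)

The string xxx is accepted by M1 but not by M2.
No shorter string lies in the difference, and xxx is the lexicographically first length-3 string in L(M1) \ L(M2).

xxx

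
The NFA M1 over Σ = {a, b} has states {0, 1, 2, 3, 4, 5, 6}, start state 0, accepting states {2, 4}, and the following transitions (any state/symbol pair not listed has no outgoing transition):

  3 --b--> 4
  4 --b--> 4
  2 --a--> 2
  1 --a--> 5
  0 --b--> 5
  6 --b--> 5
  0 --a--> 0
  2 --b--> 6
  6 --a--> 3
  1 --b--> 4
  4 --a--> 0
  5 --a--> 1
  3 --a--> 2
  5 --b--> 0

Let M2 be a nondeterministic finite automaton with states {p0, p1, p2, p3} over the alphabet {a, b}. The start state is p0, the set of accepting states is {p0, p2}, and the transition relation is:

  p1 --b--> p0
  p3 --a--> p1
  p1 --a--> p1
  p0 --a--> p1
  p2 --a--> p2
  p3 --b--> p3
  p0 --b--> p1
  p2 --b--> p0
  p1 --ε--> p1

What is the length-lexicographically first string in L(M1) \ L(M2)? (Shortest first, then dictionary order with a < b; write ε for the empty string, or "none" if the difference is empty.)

babb

The string babb is accepted by M1 but not by M2.
No shorter string lies in the difference, and babb is the lexicographically first length-4 string in L(M1) \ L(M2).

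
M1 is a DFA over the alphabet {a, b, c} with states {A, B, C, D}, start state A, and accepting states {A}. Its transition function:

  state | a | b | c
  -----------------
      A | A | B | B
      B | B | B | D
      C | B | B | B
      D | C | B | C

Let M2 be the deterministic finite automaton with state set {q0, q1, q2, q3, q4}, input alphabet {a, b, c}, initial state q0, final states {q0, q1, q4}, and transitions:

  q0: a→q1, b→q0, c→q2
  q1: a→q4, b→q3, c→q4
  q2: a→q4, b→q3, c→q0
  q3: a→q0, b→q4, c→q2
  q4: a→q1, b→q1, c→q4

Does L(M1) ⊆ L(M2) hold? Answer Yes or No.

Exploring the product automaton M1 × M2 from the start pair (A, q0), following both machines on each input symbol, reaches 15 state pairs: (A, q0), (A, q1), (B, q0), (B, q2), (A, q4), (B, q3), (B, q4), (B, q1), (D, q2), (D, q0), (D, q4), (C, q4), (C, q0), (C, q1), (C, q2).
M1 accepts in {A} and M2 accepts in {q0, q1, q4}. The reachable pairs whose M1-component is accepting are (A, q0), (A, q1), (A, q4); in each of them the M2-component is accepting too, so the product for L(M1) \ L(M2) (M1-component accepting, M2-component rejecting) has no reachable accepting pair and the difference is empty.
Hence every string in L(M1) is also in L(M2).

Yes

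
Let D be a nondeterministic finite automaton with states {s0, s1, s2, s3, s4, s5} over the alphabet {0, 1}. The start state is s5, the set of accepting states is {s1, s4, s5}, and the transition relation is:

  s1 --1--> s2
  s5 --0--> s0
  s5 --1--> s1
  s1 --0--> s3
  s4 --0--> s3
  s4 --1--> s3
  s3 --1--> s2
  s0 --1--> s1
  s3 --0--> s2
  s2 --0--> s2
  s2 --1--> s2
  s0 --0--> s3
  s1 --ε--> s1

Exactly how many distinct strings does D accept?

3

The useful subgraph on states {s0, s1, s5} is acyclic, so L(D) is finite; the longest accepting path visits 3 useful states, giving maximum string length 2.
Counting accepting paths from s5 by length: 1 of length 0, 1 of length 1, 1 of length 2. Total 3.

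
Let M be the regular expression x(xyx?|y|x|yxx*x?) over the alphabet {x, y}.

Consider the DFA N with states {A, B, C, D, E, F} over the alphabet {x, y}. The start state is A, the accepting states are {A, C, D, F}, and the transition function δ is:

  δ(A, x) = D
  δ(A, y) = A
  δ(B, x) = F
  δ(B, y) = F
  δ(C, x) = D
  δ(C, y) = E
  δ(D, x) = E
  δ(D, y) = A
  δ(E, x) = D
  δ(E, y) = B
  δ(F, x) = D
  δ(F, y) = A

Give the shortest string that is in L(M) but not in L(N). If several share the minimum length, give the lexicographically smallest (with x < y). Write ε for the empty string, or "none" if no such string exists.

xx

The string xx is accepted by M but not by N.
No shorter string lies in the difference, and xx is the lexicographically first length-2 string in L(M) \ L(N).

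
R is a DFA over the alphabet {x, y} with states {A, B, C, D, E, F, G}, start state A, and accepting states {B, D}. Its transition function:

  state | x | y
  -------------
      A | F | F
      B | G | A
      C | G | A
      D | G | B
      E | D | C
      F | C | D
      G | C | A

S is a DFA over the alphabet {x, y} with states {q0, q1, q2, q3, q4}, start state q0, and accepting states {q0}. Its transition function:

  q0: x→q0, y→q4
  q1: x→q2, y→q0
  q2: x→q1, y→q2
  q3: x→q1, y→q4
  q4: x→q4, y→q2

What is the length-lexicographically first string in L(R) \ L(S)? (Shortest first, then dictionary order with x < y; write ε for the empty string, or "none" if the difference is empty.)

xy

The string xy is accepted by R but not by S.
No shorter string lies in the difference, and xy is the lexicographically first length-2 string in L(R) \ L(S).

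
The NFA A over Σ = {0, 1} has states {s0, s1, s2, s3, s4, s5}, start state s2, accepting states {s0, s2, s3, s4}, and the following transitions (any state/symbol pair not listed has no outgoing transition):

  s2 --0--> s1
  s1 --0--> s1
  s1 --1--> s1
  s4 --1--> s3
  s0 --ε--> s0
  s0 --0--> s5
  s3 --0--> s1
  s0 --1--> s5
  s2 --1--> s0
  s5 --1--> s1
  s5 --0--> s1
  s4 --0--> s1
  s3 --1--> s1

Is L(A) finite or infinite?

finite

The useful states (reachable from s2 and able to reach an accepting state) are {s0, s2}.
Restricted to these states the transition graph has no cycle, so every accepting path has bounded length and L is finite.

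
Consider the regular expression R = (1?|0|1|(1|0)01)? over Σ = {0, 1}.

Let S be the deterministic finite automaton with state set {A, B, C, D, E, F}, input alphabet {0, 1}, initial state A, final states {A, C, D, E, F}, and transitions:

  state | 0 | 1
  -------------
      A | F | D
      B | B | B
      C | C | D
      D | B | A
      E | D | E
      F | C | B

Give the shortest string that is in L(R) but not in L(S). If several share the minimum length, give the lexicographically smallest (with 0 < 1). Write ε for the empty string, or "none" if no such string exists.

The string 101 is accepted by R but not by S.
No shorter string lies in the difference, and 101 is the lexicographically first length-3 string in L(R) \ L(S).

101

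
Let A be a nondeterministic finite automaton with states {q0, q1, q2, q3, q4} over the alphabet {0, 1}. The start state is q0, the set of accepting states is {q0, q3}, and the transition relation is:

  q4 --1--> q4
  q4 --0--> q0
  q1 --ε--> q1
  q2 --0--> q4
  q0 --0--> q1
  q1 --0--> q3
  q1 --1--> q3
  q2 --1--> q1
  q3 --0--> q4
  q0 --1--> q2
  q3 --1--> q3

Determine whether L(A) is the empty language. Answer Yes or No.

The empty string ε is accepted: the run q0 ends in the accepting state q0.
Since at least one string is accepted, L(A) is not empty.

No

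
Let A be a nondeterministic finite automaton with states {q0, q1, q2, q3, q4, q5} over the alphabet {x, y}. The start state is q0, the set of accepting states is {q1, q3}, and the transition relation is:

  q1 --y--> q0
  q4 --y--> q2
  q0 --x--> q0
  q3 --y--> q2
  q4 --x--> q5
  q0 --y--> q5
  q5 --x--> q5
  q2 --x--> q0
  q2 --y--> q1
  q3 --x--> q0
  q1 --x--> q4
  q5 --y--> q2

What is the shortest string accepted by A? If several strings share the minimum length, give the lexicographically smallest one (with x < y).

A breadth-first search from q0 reaches an accepting state first via the path q0 → q5 → q2 → q1 on input yyy.
No string of length < 3 is accepted (BFS exhausts all shorter strings without reaching an accepting state), and yyy is the lexicographically least accepting string of length 3.

yyy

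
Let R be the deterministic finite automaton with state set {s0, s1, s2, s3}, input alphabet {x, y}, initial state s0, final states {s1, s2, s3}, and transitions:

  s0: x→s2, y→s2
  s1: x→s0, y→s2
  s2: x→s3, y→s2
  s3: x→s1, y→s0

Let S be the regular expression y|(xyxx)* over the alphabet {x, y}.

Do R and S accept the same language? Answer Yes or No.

The string x is accepted by R but rejected by S.
So L(R) ≠ L(S).

No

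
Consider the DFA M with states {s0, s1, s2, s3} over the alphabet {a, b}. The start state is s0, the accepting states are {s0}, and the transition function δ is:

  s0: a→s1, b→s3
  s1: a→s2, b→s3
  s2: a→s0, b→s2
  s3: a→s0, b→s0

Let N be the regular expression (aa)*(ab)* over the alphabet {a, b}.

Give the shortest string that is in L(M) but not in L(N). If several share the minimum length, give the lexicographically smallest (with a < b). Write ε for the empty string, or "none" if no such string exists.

The string ba is accepted by M but not by N.
No shorter string lies in the difference, and ba is the lexicographically first length-2 string in L(M) \ L(N).

ba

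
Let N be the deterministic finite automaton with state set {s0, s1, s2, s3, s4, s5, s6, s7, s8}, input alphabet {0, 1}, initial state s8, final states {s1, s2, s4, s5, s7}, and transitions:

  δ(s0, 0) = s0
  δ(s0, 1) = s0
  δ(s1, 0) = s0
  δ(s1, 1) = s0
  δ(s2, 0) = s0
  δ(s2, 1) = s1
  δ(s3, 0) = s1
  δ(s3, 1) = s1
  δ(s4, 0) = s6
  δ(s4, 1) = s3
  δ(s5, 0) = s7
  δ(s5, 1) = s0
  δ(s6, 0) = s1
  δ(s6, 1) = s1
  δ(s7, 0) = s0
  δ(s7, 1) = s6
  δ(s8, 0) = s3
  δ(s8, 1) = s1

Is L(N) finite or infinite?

The useful states (reachable from s8 and able to reach an accepting state) are {s1, s3, s8}.
Restricted to these states the transition graph has no cycle, so every accepting path has bounded length and L is finite.

finite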